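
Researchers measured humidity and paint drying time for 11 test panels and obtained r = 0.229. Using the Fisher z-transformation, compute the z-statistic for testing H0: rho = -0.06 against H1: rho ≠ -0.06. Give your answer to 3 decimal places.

Fisher z: atanh(0.229) = 0.233134, atanh(-0.06) = -0.060072
z = (z_r − z_0)·√(n−3) = (0.233134 − (-0.060072))·√8 = 0.293206 · 2.828427 = 0.829

0.829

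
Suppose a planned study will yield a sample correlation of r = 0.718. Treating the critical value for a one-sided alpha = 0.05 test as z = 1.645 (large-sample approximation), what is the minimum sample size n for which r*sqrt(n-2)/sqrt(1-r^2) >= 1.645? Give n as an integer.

r√(n−2)/√(1−r²) ≥ 1.645  ⇔  n−2 ≥ (1.645)²·(1−r²)/r²
(1−r²)/r² = (1−0.515524)/0.515524 = 0.9398
n ≥ 2 + 2.706025·0.9398 = 2 + 2.5431 = 4.5431
⌈4.5431⌉ = 5

5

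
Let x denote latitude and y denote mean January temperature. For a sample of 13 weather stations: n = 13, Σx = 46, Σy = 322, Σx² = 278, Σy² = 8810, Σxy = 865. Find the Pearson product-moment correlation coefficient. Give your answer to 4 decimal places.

-0.8849

Numerator: nΣxy − (Σx)(Σy) = 13·865 − (46)(322) = -3567
Denominator: √[(nΣx²−(Σx)²)(nΣy²−(Σy)²)]
  nΣx²−(Σx)² = 13·278 − 2116 = 1498;  nΣy²−(Σy)² = 13·8810 − 103684 = 10846
  √(1498·10846) = √16247308 = 4030.7950
r = -3567 / 4030.7950 = -0.8849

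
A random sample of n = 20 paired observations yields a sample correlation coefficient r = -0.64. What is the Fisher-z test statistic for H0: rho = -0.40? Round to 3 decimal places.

Fisher z: atanh(-0.64) = -0.758174, atanh(-0.40) = -0.423649
z = (z_r − z_0)·√(n−3) = (-0.758174 − (-0.423649))·√17 = -0.334525 · 4.123106 = -1.379

-1.379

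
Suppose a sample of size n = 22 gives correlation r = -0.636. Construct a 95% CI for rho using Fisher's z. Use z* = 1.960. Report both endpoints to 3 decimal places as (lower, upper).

(-0.834, -0.293)

Fisher z: z_r = atanh(r) = ½·ln((1+(-0.636))/(1−(-0.636))) = -0.751428
SE(z) = 1/√(n−3) = 1/√19 = 0.229416
95% ⇒ z* = 1.960; margin = 1.960·0.229416 = 0.449655
CI on z-scale: (-1.201083, -0.301773)
Back-transform: tanh(-1.201083) = -0.833985, tanh(-0.301773) = -0.292934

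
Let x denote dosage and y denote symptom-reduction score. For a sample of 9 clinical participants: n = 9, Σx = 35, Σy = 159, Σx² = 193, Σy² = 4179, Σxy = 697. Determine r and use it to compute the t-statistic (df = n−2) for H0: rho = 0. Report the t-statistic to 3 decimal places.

0.777

Numerator: nΣxy − (Σx)(Σy) = 9·697 − (35)(159) = 708
Denominator: √[(nΣx²−(Σx)²)(nΣy²−(Σy)²)]
  nΣx²−(Σx)² = 9·193 − 1225 = 512;  nΣy²−(Σy)² = 9·4179 − 25281 = 12330
  √(512·12330) = √6312960 = 2512.5604
r = 708 / 2512.5604 = 0.2818
t = r·√(n−2)/√(1−r²) = 0.2818·√7 / √(1−0.079411) = 0.745573 / 0.959473 = 0.777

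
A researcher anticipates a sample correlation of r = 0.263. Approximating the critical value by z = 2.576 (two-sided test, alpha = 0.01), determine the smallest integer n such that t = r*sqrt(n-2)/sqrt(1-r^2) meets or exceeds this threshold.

92

Need r·√(n−2)/√(1−r²) ≥ 2.576
√(n−2) ≥ 2.576·√(1−0.069169) / 0.263 = 2.576·0.964796 / 0.263 = 9.4499
n−2 ≥ 89.3006  ⇒  n ≥ 91.3006
Smallest integer n = 92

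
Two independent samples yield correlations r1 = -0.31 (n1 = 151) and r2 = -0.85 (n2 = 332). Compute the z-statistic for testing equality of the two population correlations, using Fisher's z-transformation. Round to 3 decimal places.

9.453

Fisher z-transforms: z1 = atanh(-0.31) = -0.320545, z2 = atanh(-0.85) = -1.256153; difference d = 0.935608
Var(d) = 1/148 + 1/329 = 0.0067568 + 0.0030395 = 0.0097963
z = d/√Var(d) = 0.935608 / √0.0097963 = 0.935608 / 0.098976 = 9.453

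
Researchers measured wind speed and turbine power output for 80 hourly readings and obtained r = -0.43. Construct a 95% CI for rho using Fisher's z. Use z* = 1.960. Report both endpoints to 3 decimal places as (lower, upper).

Fisher z: z_r = atanh(r) = ½·ln((1+(-0.43))/(1−(-0.43))) = -0.459897
SE(z) = 1/√(n−3) = 1/√77 = 0.113961
95% ⇒ z* = 1.960; margin = 1.960·0.113961 = 0.223364
CI on z-scale: (-0.683261, -0.236533)
Back-transform: tanh(-0.683261) = -0.593635, tanh(-0.236533) = -0.232218

(-0.594, -0.232)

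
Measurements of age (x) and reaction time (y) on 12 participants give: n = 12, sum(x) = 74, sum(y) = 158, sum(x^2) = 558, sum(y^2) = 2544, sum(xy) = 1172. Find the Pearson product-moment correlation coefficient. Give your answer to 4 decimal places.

0.9104

Numerator: nΣxy − (Σx)(Σy) = 12·1172 − (74)(158) = 2372
Denominator: √[(nΣx²−(Σx)²)(nΣy²−(Σy)²)]
  nΣx²−(Σx)² = 12·558 − 5476 = 1220;  nΣy²−(Σy)² = 12·2544 − 24964 = 5564
  √(1220·5564) = √6788080 = 2605.3944
r = 2372 / 2605.3944 = 0.9104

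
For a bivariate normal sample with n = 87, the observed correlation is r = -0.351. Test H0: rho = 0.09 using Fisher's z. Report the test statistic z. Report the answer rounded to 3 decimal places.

z_r = atanh(-0.351) = -0.366584,  z_0 = atanh(0.09) = 0.090244
SE = 1/√(n−3) = 1/√84 = 0.109109
z = (z_r − z_0)/SE = (-0.366584 − 0.090244) / 0.109109 = -0.456828 / 0.109109 = -4.187

-4.187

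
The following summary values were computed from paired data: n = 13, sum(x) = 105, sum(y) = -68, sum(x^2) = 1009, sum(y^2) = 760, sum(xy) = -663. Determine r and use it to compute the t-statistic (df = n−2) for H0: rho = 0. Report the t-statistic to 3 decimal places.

-1.653

S_xy = nΣxy − ΣxΣy = 13·(-663) − 105·(-68) = -8619 − (-7140) = -1479
S_xx = nΣx² − (Σx)² = 13·1009 − 105² = 13117 − 11025 = 2092
S_yy = nΣy² − (Σy)² = 13·760 − (-68)² = 9880 − 4624 = 5256
r = S_xy / √(S_xx·S_yy) = -1479 / √(2092·5256) = -1479 / √10995552 = -1479 / 3315.9542 = -0.4460
t = r·√(n−2)/√(1−r²) = -0.4460·√11 / √(1−0.198916) = -1.479215 / 0.895033 = -1.653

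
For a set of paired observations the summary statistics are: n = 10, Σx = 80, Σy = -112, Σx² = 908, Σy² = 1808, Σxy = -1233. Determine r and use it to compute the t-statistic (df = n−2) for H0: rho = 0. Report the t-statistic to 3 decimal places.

-5.110

S_xy = nΣxy − ΣxΣy = 10·(-1233) − 80·(-112) = -12330 − (-8960) = -3370
S_xx = nΣx² − (Σx)² = 10·908 − 80² = 9080 − 6400 = 2680
S_yy = nΣy² − (Σy)² = 10·1808 − (-112)² = 18080 − 12544 = 5536
r = S_xy / √(S_xx·S_yy) = -3370 / √(2680·5536) = -3370 / √14836480 = -3370 / 3851.8152 = -0.8749
t = r·√(n−2)/√(1−r²) = -0.8749·√8 / √(1−0.765450) = -2.474591 / 0.484304 = -5.110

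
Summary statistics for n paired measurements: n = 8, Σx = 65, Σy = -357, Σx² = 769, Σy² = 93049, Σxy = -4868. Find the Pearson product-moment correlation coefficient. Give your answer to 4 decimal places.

-0.4565

Numerator: nΣxy − (Σx)(Σy) = 8·(-4868) − (65)(-357) = -15739
Denominator: √[(nΣx²−(Σx)²)(nΣy²−(Σy)²)]
  nΣx²−(Σx)² = 8·769 − 4225 = 1927;  nΣy²−(Σy)² = 8·93049 − 127449 = 616943
  √(1927·616943) = √1188849161 = 34479.6920
r = -15739 / 34479.6920 = -0.4565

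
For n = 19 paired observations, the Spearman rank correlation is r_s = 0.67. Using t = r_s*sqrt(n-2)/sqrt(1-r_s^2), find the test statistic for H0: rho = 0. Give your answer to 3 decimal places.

3.721

t = r_s·√(n−2) / √(1−r_s²) with r_s = 0.67, n = 19
  = 0.67·√17 / √(1 − 0.4489)
  = 0.67·4.123106 / 0.742361
  = 2.762481 / 0.742361 = 3.721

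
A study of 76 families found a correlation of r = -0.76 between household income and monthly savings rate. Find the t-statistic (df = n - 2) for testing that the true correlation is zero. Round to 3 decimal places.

-10.059

t = r·√(n−2) / √(1−r²) with r = -0.76, n = 76
  = -0.76·√74 / √(1 − 0.5776)
  = -0.76·8.602325 / 0.649923
  = -6.537767 / 0.649923 = -10.059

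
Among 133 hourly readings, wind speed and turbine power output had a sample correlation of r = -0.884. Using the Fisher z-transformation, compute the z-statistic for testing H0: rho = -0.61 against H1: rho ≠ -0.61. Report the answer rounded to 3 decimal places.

z_r = atanh(-0.884) = -1.393781,  z_0 = atanh(-0.61) = -0.708921
SE = 1/√(n−3) = 1/√130 = 0.087706
z = (z_r − z_0)/SE = (-1.393781 − (-0.708921)) / 0.087706 = -0.684860 / 0.087706 = -7.809

-7.809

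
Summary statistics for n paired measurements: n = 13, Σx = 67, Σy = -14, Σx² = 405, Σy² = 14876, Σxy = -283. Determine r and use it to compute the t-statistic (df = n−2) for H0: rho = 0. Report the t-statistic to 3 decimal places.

S_xy = nΣxy − ΣxΣy = 13·(-283) − 67·(-14) = -3679 − (-938) = -2741
S_xx = nΣx² − (Σx)² = 13·405 − 67² = 5265 − 4489 = 776
S_yy = nΣy² − (Σy)² = 13·14876 − (-14)² = 193388 − 196 = 193192
r = S_xy / √(S_xx·S_yy) = -2741 / √(776·193192) = -2741 / √149916992 = -2741 / 12244.0595 = -0.2239
t = r·√(n−2)/√(1−r²) = -0.2239·√11 / √(1−0.050131) = -0.742592 / 0.974612 = -0.762

-0.762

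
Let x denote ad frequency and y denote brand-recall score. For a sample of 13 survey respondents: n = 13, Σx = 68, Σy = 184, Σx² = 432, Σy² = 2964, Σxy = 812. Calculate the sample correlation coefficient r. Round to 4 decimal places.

-0.9082

Numerator: nΣxy − (Σx)(Σy) = 13·812 − (68)(184) = -1956
Denominator: √[(nΣx²−(Σx)²)(nΣy²−(Σy)²)]
  nΣx²−(Σx)² = 13·432 − 4624 = 992;  nΣy²−(Σy)² = 13·2964 − 33856 = 4676
  √(992·4676) = √4638592 = 2153.7391
r = -1956 / 2153.7391 = -0.9082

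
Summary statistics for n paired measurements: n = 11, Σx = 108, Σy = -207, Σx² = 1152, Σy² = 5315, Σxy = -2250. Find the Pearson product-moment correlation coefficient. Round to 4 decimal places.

S_xy = nΣxy − ΣxΣy = 11·(-2250) − 108·(-207) = -24750 − (-22356) = -2394
S_xx = nΣx² − (Σx)² = 11·1152 − 108² = 12672 − 11664 = 1008
S_yy = nΣy² − (Σy)² = 11·5315 − (-207)² = 58465 − 42849 = 15616
r = S_xy / √(S_xx·S_yy) = -2394 / √(1008·15616) = -2394 / √15740928 = -2394 / 3967.4838 = -0.6034

-0.6034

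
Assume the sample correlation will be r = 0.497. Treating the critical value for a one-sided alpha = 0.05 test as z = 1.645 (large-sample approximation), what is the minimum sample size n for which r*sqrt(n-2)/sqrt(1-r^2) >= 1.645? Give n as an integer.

Need r·√(n−2)/√(1−r²) ≥ 1.645
√(n−2) ≥ 1.645·√(1−0.247009) / 0.497 = 1.645·0.867751 / 0.497 = 2.8721
n−2 ≥ 8.2490  ⇒  n ≥ 10.2490
Smallest integer n = 11

11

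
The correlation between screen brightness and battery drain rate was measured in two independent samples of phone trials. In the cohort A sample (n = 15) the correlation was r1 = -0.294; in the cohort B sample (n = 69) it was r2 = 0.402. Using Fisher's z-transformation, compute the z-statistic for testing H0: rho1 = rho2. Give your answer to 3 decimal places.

Fisher z-transforms: z1 = atanh(-0.294) = -0.302939, z2 = atanh(0.402) = 0.426032; difference d = -0.728971
Var(d) = 1/12 + 1/66 = 0.0833333 + 0.0151515 = 0.0984848
z = d/√Var(d) = -0.728971 / √0.0984848 = -0.728971 / 0.313823 = -2.323

-2.323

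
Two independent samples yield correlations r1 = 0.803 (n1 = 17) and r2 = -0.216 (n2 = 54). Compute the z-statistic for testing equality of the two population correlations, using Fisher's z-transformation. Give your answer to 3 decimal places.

4.396

Fisher z-transforms: z1 = atanh(0.803) = 1.107002, z2 = atanh(-0.216) = -0.219457; difference d = 1.326459
Var(d) = 1/14 + 1/51 = 0.0714286 + 0.0196078 = 0.0910364
z = d/√Var(d) = 1.326459 / √0.0910364 = 1.326459 / 0.301722 = 4.396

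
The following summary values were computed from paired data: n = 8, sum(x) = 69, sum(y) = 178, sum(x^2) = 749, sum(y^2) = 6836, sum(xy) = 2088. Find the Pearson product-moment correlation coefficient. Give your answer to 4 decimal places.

Numerator: nΣxy − (Σx)(Σy) = 8·2088 − (69)(178) = 4422
Denominator: √[(nΣx²−(Σx)²)(nΣy²−(Σy)²)]
  nΣx²−(Σx)² = 8·749 − 4761 = 1231;  nΣy²−(Σy)² = 8·6836 − 31684 = 23004
  √(1231·23004) = √28317924 = 5321.4588
r = 4422 / 5321.4588 = 0.8310

0.8310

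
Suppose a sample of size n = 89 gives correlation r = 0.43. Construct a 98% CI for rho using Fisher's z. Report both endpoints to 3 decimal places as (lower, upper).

z_r = atanh(0.43) = 0.459897;  SE = 1/√(n−3) = 1/√86 = 0.107833
z-limits: 0.459897 ± 2.326·0.107833 = 0.459897 ± 0.250820 = [0.209077, 0.710717]
ρ-limits: (tanh 0.209077, tanh 0.710717) = (0.206, 0.611)

(0.206, 0.611)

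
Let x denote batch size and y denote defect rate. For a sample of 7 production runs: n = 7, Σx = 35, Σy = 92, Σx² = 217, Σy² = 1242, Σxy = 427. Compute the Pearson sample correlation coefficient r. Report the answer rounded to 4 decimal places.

-0.8883

S_xy = nΣxy − ΣxΣy = 7·427 − 35·92 = 2989 − 3220 = -231
S_xx = nΣx² − (Σx)² = 7·217 − 35² = 1519 − 1225 = 294
S_yy = nΣy² − (Σy)² = 7·1242 − 92² = 8694 − 8464 = 230
r = S_xy / √(S_xx·S_yy) = -231 / √(294·230) = -231 / √67620 = -231 / 260.0385 = -0.8883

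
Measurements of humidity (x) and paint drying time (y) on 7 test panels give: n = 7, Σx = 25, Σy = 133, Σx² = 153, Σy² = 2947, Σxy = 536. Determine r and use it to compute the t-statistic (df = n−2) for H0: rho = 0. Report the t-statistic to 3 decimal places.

0.899

Numerator: nΣxy − (Σx)(Σy) = 7·536 − (25)(133) = 427
Denominator: √[(nΣx²−(Σx)²)(nΣy²−(Σy)²)]
  nΣx²−(Σx)² = 7·153 − 625 = 446;  nΣy²−(Σy)² = 7·2947 − 17689 = 2940
  √(446·2940) = √1311240 = 1145.0939
r = 427 / 1145.0939 = 0.3729
t = r·√(n−2)/√(1−r²) = 0.3729·√5 / √(1−0.139054) = 0.833830 / 0.927872 = 0.899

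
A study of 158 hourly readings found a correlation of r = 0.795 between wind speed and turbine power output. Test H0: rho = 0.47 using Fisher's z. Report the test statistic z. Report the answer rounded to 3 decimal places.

7.156

Fisher z: atanh(0.795) = 1.084875, atanh(0.47) = 0.510070
z = (z_r − z_0)·√(n−3) = (1.084875 − 0.510070)·√155 = 0.574805 · 12.449900 = 7.156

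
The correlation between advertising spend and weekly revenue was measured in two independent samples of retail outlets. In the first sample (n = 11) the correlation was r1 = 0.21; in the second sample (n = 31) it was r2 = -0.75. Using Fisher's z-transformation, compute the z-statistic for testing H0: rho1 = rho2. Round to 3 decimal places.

z1 = atanh(0.21) = 0.213171,  z2 = atanh(-0.75) = -0.972955
SE = √(1/(n1−3) + 1/(n2−3)) = √(1/8 + 1/28) = √(0.1250000 + 0.0357143) = √0.1607143 = 0.400892
z = (z1 − z2)/SE = (0.213171 − (-0.972955)) / 0.400892 = 1.186126 / 0.400892 = 2.959

2.959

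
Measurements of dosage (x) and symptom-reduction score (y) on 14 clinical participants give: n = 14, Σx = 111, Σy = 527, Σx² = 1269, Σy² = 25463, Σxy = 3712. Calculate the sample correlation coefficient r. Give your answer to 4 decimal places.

-0.3153

Numerator: nΣxy − (Σx)(Σy) = 14·3712 − (111)(527) = -6529
Denominator: √[(nΣx²−(Σx)²)(nΣy²−(Σy)²)]
  nΣx²−(Σx)² = 14·1269 − 12321 = 5445;  nΣy²−(Σy)² = 14·25463 − 277729 = 78753
  √(5445·78753) = √428810085 = 20707.7301
r = -6529 / 20707.7301 = -0.3153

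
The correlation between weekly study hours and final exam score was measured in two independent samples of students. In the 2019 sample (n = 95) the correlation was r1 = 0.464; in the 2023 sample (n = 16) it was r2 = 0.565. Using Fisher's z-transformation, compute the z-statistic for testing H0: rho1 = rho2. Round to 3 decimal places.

-0.465

z1 = atanh(0.464) = 0.502397,  z2 = atanh(0.565) = 0.640148
SE = √(1/(n1−3) + 1/(n2−3)) = √(1/92 + 1/13) = √(0.0108696 + 0.0769231) = √0.0877927 = 0.296298
z = (z1 − z2)/SE = (0.502397 − 0.640148) / 0.296298 = -0.137751 / 0.296298 = -0.465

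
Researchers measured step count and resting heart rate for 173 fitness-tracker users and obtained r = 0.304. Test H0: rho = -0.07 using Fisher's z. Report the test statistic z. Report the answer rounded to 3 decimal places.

Fisher z: atanh(0.304) = 0.313921, atanh(-0.07) = -0.070115
z = (z_r − z_0)·√(n−3) = (0.313921 − (-0.070115))·√170 = 0.384036 · 13.038405 = 5.007

5.007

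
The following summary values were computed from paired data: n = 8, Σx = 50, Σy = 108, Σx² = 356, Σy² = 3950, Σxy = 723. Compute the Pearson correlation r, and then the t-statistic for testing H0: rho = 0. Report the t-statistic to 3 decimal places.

0.361

S_xy = nΣxy − ΣxΣy = 8·723 − 50·108 = 5784 − 5400 = 384
S_xx = nΣx² − (Σx)² = 8·356 − 50² = 2848 − 2500 = 348
S_yy = nΣy² − (Σy)² = 8·3950 − 108² = 31600 − 11664 = 19936
r = S_xy / √(S_xx·S_yy) = 384 / √(348·19936) = 384 / √6937728 = 384 / 2633.9567 = 0.1458
t = r·√(n−2)/√(1−r²) = 0.1458·√6 / √(1−0.021258) = 0.357136 / 0.989314 = 0.361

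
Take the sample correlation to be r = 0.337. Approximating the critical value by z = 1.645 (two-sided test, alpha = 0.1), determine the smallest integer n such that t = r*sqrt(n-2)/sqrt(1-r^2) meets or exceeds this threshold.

24

Need r·√(n−2)/√(1−r²) ≥ 1.645
√(n−2) ≥ 1.645·√(1−0.113569) / 0.337 = 1.645·0.941505 / 0.337 = 4.5958
n−2 ≥ 21.1214  ⇒  n ≥ 23.1214
Smallest integer n = 24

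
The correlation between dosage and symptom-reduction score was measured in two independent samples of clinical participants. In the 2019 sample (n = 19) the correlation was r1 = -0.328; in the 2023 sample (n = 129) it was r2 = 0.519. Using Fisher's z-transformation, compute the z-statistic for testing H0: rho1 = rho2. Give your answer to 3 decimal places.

Fisher z-transforms: z1 = atanh(-0.328) = -0.340585, z2 = atanh(0.519) = 0.574970; difference d = -0.915555
Var(d) = 1/16 + 1/126 = 0.0625000 + 0.0079365 = 0.0704365
z = d/√Var(d) = -0.915555 / √0.0704365 = -0.915555 / 0.265399 = -3.450

-3.450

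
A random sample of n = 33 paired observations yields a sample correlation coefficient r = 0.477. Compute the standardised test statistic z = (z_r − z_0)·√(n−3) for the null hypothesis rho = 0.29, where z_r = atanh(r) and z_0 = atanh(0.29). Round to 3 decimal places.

z_r = atanh(0.477) = 0.519093,  z_0 = atanh(0.29) = 0.298566
SE = 1/√(n−3) = 1/√30 = 0.182574
z = (z_r − z_0)/SE = (0.519093 − 0.298566) / 0.182574 = 0.220527 / 0.182574 = 1.208

1.208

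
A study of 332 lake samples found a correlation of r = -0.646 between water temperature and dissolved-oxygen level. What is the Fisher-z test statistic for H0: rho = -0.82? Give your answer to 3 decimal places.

z_r = atanh(-0.646) = -0.768403,  z_0 = atanh(-0.82) = -1.156817
SE = 1/√(n−3) = 1/√329 = 0.055132
z = (z_r − z_0)/SE = (-0.768403 − (-1.156817)) / 0.055132 = 0.388414 / 0.055132 = 7.045

7.045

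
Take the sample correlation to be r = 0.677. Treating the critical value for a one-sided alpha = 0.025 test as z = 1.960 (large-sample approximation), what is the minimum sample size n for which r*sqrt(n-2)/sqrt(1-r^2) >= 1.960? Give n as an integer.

Need r·√(n−2)/√(1−r²) ≥ 1.960
√(n−2) ≥ 1.960·√(1−0.458329) / 0.677 = 1.960·0.735983 / 0.677 = 2.1308
n−2 ≥ 4.5403  ⇒  n ≥ 6.5403
Smallest integer n = 7

7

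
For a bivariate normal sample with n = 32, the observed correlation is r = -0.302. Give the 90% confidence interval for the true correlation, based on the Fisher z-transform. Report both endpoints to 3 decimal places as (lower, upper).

(-0.549, -0.006)

z_r = atanh(-0.302) = -0.311719;  SE = 1/√(n−3) = 1/√29 = 0.185695
z-limits: -0.311719 ± 1.645·0.185695 = -0.311719 ± 0.305468 = [-0.617187, -0.006251]
ρ-limits: (tanh -0.617187, tanh -0.006251) = (-0.549, -0.006)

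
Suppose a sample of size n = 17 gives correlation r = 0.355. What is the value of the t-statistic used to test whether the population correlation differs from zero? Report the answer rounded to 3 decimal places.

t = r·√(n−2) / √(1−r²) with r = 0.355, n = 17
  = 0.355·√15 / √(1 − 0.126025)
  = 0.355·3.872983 / 0.934866
  = 1.374909 / 0.934866 = 1.471

1.471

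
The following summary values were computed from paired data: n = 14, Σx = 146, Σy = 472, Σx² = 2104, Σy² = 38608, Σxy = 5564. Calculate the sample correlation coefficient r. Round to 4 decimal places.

S_xy = nΣxy − ΣxΣy = 14·5564 − 146·472 = 77896 − 68912 = 8984
S_xx = nΣx² − (Σx)² = 14·2104 − 146² = 29456 − 21316 = 8140
S_yy = nΣy² − (Σy)² = 14·38608 − 472² = 540512 − 222784 = 317728
r = S_xy / √(S_xx·S_yy) = 8984 / √(8140·317728) = 8984 / √2586305920 = 8984 / 50855.7364 = 0.1767

0.1767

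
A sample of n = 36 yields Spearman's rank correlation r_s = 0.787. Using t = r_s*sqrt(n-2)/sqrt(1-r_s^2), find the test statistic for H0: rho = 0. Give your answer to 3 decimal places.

7.438

1 − r_s² = 1 − 0.619369 = 0.380631;  √(1−r_s²) = 0.616953
√(n−2) = √34 = 5.830952
t = r_s·√(n−2)/√(1−r_s²) = 0.787 · 5.830952 / 0.616953 = 7.438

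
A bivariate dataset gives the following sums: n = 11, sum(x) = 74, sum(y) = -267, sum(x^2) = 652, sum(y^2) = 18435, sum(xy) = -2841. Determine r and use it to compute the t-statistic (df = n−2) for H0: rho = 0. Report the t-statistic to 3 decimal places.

S_xy = nΣxy − ΣxΣy = 11·(-2841) − 74·(-267) = -31251 − (-19758) = -11493
S_xx = nΣx² − (Σx)² = 11·652 − 74² = 7172 − 5476 = 1696
S_yy = nΣy² − (Σy)² = 11·18435 − (-267)² = 202785 − 71289 = 131496
r = S_xy / √(S_xx·S_yy) = -11493 / √(1696·131496) = -11493 / √223017216 = -11493 / 14933.7609 = -0.7696
t = r·√(n−2)/√(1−r²) = -0.7696·√9 / √(1−0.592284) = -2.308800 / 0.638526 = -3.616

-3.616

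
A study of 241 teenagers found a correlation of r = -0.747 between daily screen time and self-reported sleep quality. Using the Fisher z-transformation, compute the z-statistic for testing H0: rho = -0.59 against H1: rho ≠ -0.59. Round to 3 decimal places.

z_r = atanh(-0.747) = -0.966133,  z_0 = atanh(-0.59) = -0.677666
SE = 1/√(n−3) = 1/√238 = 0.064820
z = (z_r − z_0)/SE = (-0.966133 − (-0.677666)) / 0.064820 = -0.288467 / 0.064820 = -4.450

-4.450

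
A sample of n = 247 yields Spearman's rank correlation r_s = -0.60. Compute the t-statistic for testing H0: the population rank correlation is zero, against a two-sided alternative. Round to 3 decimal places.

1 − r_s² = 1 − 0.3600 = 0.6400;  √(1−r_s²) = 0.800000
√(n−2) = √245 = 15.652476
t = r_s·√(n−2)/√(1−r_s²) = -0.60 · 15.652476 / 0.800000 = -11.739

-11.739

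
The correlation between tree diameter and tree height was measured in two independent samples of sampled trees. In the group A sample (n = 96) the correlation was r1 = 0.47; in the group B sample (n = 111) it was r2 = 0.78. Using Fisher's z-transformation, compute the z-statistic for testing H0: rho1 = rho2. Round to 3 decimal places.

-3.784

z1 = atanh(0.47) = 0.510070,  z2 = atanh(0.78) = 1.045371
SE = √(1/(n1−3) + 1/(n2−3)) = √(1/93 + 1/108) = √(0.0107527 + 0.0092593) = √0.0200120 = 0.141464
z = (z1 − z2)/SE = (0.510070 − 1.045371) / 0.141464 = -0.535301 / 0.141464 = -3.784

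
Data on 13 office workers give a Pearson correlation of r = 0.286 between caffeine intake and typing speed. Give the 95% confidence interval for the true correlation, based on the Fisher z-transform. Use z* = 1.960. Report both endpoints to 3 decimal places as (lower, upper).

z_r = atanh(0.286) = 0.294204;  SE = 1/√(n−3) = 1/√10 = 0.316228
z-limits: 0.294204 ± 1.960·0.316228 = 0.294204 ± 0.619807 = [-0.325603, 0.914011]
ρ-limits: (tanh -0.325603, tanh 0.914011) = (-0.315, 0.723)

(-0.315, 0.723)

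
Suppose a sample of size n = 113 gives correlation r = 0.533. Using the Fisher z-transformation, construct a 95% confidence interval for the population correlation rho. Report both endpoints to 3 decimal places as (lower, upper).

z_r = atanh(0.533) = 0.594326;  SE = 1/√(n−3) = 1/√110 = 0.095346
z-limits: 0.594326 ± 1.960·0.095346 = 0.594326 ± 0.186878 = [0.407448, 0.781204]
ρ-limits: (tanh 0.407448, tanh 0.781204) = (0.386, 0.653)

(0.386, 0.653)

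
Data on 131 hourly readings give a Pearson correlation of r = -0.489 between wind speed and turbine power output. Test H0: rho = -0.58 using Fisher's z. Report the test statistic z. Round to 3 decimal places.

1.445

Fisher z: atanh(-0.489) = -0.534745, atanh(-0.58) = -0.662463
z = (z_r − z_0)·√(n−3) = (-0.534745 − (-0.662463))·√128 = 0.127718 · 11.313708 = 1.445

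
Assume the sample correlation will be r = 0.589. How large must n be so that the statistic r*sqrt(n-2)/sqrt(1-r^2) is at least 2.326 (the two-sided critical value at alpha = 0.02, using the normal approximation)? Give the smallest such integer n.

13

r√(n−2)/√(1−r²) ≥ 2.326  ⇔  n−2 ≥ (2.326)²·(1−r²)/r²
(1−r²)/r² = (1−0.346921)/0.346921 = 1.8825
n ≥ 2 + 5.410276·1.8825 = 2 + 10.1848 = 12.1848
⌈12.1848⌉ = 13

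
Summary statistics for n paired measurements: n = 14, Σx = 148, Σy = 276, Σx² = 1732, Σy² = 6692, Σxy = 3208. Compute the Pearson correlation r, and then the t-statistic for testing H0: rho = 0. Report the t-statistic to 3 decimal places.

2.842

Numerator: nΣxy − (Σx)(Σy) = 14·3208 − (148)(276) = 4064
Denominator: √[(nΣx²−(Σx)²)(nΣy²−(Σy)²)]
  nΣx²−(Σx)² = 14·1732 − 21904 = 2344;  nΣy²−(Σy)² = 14·6692 − 76176 = 17512
  √(2344·17512) = √41048128 = 6406.8813
r = 4064 / 6406.8813 = 0.6343
t = r·√(n−2)/√(1−r²) = 0.6343·√12 / √(1−0.402336) = 2.197280 / 0.773087 = 2.842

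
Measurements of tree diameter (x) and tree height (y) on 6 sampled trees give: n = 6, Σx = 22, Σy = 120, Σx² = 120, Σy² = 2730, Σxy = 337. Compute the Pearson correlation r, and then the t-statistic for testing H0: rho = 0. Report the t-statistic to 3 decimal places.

S_xy = nΣxy − ΣxΣy = 6·337 − 22·120 = 2022 − 2640 = -618
S_xx = nΣx² − (Σx)² = 6·120 − 22² = 720 − 484 = 236
S_yy = nΣy² − (Σy)² = 6·2730 − 120² = 16380 − 14400 = 1980
r = S_xy / √(S_xx·S_yy) = -618 / √(236·1980) = -618 / √467280 = -618 / 683.5788 = -0.9041
t = r·√(n−2)/√(1−r²) = -0.9041·√4 / √(1−0.817397) = -1.808200 / 0.427321 = -4.231

-4.231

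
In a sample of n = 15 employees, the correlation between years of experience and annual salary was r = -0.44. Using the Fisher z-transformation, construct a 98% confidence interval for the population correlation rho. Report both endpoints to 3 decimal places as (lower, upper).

z_r = atanh(-0.44) = -0.472231;  SE = 1/√(n−3) = 1/√12 = 0.288675
z-limits: -0.472231 ± 2.326·0.288675 = -0.472231 ± 0.671458 = [-1.143689, 0.199227]
ρ-limits: (tanh -1.143689, tanh 0.199227) = (-0.816, 0.197)

(-0.816, 0.197)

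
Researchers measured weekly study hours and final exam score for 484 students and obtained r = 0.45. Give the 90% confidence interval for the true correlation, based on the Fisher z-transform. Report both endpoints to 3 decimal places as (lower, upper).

Fisher z: z_r = atanh(r) = ½·ln((1+0.45)/(1−0.45)) = 0.484700
SE(z) = 1/√(n−3) = 1/√481 = 0.045596
90% ⇒ z* = 1.645; margin = 1.645·0.045596 = 0.075005
CI on z-scale: (0.409695, 0.559705)
Back-transform: tanh(0.409695) = 0.388214, tanh(0.559705) = 0.507759

(0.388, 0.508)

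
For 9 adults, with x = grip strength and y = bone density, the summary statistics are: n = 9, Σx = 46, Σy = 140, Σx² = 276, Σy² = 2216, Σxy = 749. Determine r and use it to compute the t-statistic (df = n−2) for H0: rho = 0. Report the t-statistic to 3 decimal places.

S_xy = nΣxy − ΣxΣy = 9·749 − 46·140 = 6741 − 6440 = 301
S_xx = nΣx² − (Σx)² = 9·276 − 46² = 2484 − 2116 = 368
S_yy = nΣy² − (Σy)² = 9·2216 − 140² = 19944 − 19600 = 344
r = S_xy / √(S_xx·S_yy) = 301 / √(368·344) = 301 / √126592 = 301 / 355.7977 = 0.8460
t = r·√(n−2)/√(1−r²) = 0.8460·√7 / √(1−0.715716) = 2.238306 / 0.533183 = 4.198

4.198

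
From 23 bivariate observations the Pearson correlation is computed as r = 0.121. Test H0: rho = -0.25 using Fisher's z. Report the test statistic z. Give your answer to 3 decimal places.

1.686

z_r = atanh(0.121) = 0.121596,  z_0 = atanh(-0.25) = -0.255413
SE = 1/√(n−3) = 1/√20 = 0.223607
z = (z_r − z_0)/SE = (0.121596 − (-0.255413)) / 0.223607 = 0.377009 / 0.223607 = 1.686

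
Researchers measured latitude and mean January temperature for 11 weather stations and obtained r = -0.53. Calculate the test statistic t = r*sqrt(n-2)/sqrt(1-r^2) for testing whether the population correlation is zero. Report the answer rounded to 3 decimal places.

t = r·√(n−2) / √(1−r²) with r = -0.53, n = 11
  = -0.53·√9 / √(1 − 0.2809)
  = -0.53·3.000000 / 0.847998
  = -1.590000 / 0.847998 = -1.875

-1.875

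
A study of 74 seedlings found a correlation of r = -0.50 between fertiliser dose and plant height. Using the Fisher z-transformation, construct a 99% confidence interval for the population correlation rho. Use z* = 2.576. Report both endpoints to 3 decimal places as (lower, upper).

z_r = atanh(-0.50) = -0.549306;  SE = 1/√(n−3) = 1/√71 = 0.118678
z-limits: -0.549306 ± 2.576·0.118678 = -0.549306 ± 0.305715 = [-0.855021, -0.243591]
ρ-limits: (tanh -0.855021, tanh -0.243591) = (-0.694, -0.239)

(-0.694, -0.239)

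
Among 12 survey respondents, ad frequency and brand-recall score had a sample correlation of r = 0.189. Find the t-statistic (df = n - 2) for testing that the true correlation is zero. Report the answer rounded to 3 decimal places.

0.609

t = r·√(n−2) / √(1−r²) with r = 0.189, n = 12
  = 0.189·√10 / √(1 − 0.035721)
  = 0.189·3.162278 / 0.981977
  = 0.597671 / 0.981977 = 0.609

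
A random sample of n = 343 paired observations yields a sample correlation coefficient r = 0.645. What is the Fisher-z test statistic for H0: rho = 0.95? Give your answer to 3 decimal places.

-19.639

z_r = atanh(0.645) = 0.766689,  z_0 = atanh(0.95) = 1.831781
SE = 1/√(n−3) = 1/√340 = 0.054233
z = (z_r − z_0)/SE = (0.766689 − 1.831781) / 0.054233 = -1.065092 / 0.054233 = -19.639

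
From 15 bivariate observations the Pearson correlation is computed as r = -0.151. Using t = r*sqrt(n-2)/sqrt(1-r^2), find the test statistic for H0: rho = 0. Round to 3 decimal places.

-0.551

t = r·√(n−2) / √(1−r²) with r = -0.151, n = 15
  = -0.151·√13 / √(1 − 0.022801)
  = -0.151·3.605551 / 0.988534
  = -0.544438 / 0.988534 = -0.551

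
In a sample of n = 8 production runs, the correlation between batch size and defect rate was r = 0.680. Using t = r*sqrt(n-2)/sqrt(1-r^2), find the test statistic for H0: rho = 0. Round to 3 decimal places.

2.272

1 − r² = 1 − 0.462400 = 0.537600;  √(1−r²) = 0.733212
√(n−2) = √6 = 2.449490
t = r·√(n−2)/√(1−r²) = 0.680 · 2.449490 / 0.733212 = 2.272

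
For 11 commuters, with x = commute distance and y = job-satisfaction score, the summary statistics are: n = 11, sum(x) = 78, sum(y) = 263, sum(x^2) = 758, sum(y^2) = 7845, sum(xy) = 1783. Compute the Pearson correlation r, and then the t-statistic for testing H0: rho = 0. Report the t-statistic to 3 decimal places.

-0.440

S_xy = nΣxy − ΣxΣy = 11·1783 − 78·263 = 19613 − 20514 = -901
S_xx = nΣx² − (Σx)² = 11·758 − 78² = 8338 − 6084 = 2254
S_yy = nΣy² − (Σy)² = 11·7845 − 263² = 86295 − 69169 = 17126
r = S_xy / √(S_xx·S_yy) = -901 / √(2254·17126) = -901 / √38602004 = -901 / 6213.0511 = -0.1450
t = r·√(n−2)/√(1−r²) = -0.1450·√9 / √(1−0.021025) = -0.435000 / 0.989432 = -0.440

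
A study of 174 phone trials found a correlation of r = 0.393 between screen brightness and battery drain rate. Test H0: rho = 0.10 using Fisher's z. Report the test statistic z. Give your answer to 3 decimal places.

Fisher z: atanh(0.393) = 0.415343, atanh(0.10) = 0.100335
z = (z_r − z_0)·√(n−3) = (0.415343 − 0.100335)·√171 = 0.315008 · 13.076697 = 4.119

4.119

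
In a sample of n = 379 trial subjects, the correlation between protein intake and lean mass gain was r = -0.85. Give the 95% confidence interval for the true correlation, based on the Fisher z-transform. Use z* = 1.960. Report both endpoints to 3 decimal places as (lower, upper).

(-0.876, -0.819)

z_r = atanh(-0.85) = -1.256153;  SE = 1/√(n−3) = 1/√376 = 0.051571
z-limits: -1.256153 ± 1.960·0.051571 = -1.256153 ± 0.101079 = [-1.357232, -1.155074]
ρ-limits: (tanh -1.357232, tanh -1.155074) = (-0.876, -0.819)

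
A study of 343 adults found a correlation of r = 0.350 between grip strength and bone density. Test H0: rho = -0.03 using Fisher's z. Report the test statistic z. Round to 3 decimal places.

Fisher z: atanh(0.350) = 0.365444, atanh(-0.03) = -0.030009
z = (z_r − z_0)·√(n−3) = (0.365444 − (-0.030009))·√340 = 0.395453 · 18.439089 = 7.292

7.292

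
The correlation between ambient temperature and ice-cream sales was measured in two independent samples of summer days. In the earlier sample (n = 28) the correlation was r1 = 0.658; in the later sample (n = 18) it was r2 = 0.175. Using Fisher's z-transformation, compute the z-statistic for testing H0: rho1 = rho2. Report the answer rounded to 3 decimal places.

Fisher z-transforms: z1 = atanh(0.658) = 0.789278, z2 = atanh(0.175) = 0.176820; difference d = 0.612458
Var(d) = 1/25 + 1/15 = 0.0400000 + 0.0666667 = 0.1066667
z = d/√Var(d) = 0.612458 / √0.1066667 = 0.612458 / 0.326599 = 1.875

1.875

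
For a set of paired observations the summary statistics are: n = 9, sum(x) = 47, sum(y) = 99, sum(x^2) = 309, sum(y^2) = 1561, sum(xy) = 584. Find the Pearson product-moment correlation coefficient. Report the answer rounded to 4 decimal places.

0.3868

S_xy = nΣxy − ΣxΣy = 9·584 − 47·99 = 5256 − 4653 = 603
S_xx = nΣx² − (Σx)² = 9·309 − 47² = 2781 − 2209 = 572
S_yy = nΣy² − (Σy)² = 9·1561 − 99² = 14049 − 9801 = 4248
r = S_xy / √(S_xx·S_yy) = 603 / √(572·4248) = 603 / √2429856 = 603 / 1558.7995 = 0.3868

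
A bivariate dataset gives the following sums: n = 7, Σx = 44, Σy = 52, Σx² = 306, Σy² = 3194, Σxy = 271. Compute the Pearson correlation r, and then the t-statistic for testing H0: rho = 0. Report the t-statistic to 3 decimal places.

-0.443

Numerator: nΣxy − (Σx)(Σy) = 7·271 − (44)(52) = -391
Denominator: √[(nΣx²−(Σx)²)(nΣy²−(Σy)²)]
  nΣx²−(Σx)² = 7·306 − 1936 = 206;  nΣy²−(Σy)² = 7·3194 − 2704 = 19654
  √(206·19654) = √4048724 = 2012.1441
r = -391 / 2012.1441 = -0.1943
t = r·√(n−2)/√(1−r²) = -0.1943·√5 / √(1−0.037752) = -0.434468 / 0.980942 = -0.443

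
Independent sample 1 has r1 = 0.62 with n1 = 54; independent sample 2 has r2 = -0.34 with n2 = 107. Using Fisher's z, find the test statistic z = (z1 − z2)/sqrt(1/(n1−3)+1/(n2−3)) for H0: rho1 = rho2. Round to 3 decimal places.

Fisher z-transforms: z1 = atanh(0.62) = 0.725005, z2 = atanh(-0.34) = -0.354093; difference d = 1.079098
Var(d) = 1/51 + 1/104 = 0.0196078 + 0.0096154 = 0.0292232
z = d/√Var(d) = 1.079098 / √0.0292232 = 1.079098 / 0.170948 = 6.312

6.312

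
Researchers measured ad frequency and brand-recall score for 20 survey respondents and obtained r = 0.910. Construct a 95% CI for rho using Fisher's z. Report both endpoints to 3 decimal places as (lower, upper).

z_r = atanh(0.910) = 1.527524;  SE = 1/√(n−3) = 1/√17 = 0.242536
z-limits: 1.527524 ± 1.960·0.242536 = 1.527524 ± 0.475371 = [1.052153, 2.002895]
ρ-limits: (tanh 1.052153, tanh 2.002895) = (0.783, 0.964)

(0.783, 0.964)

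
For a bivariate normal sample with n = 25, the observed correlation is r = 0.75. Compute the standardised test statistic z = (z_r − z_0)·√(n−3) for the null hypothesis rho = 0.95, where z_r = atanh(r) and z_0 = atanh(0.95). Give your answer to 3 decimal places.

Fisher z: atanh(0.75) = 0.972955, atanh(0.95) = 1.831781
z = (z_r − z_0)·√(n−3) = (0.972955 − 1.831781)·√22 = -0.858826 · 4.690416 = -4.028

-4.028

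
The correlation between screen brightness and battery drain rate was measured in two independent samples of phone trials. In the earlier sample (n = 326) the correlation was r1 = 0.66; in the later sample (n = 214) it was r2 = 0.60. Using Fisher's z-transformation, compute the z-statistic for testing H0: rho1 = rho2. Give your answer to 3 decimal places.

z1 = atanh(0.66) = 0.792814,  z2 = atanh(0.60) = 0.693147
SE = √(1/(n1−3) + 1/(n2−3)) = √(1/323 + 1/211) = √(0.0030960 + 0.0047393) = √0.0078353 = 0.088517
z = (z1 − z2)/SE = (0.792814 − 0.693147) / 0.088517 = 0.099667 / 0.088517 = 1.126

1.126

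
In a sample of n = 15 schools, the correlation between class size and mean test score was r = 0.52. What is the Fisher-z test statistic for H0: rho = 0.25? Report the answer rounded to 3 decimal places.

Fisher z: atanh(0.52) = 0.576340, atanh(0.25) = 0.255413
z = (z_r − z_0)·√(n−3) = (0.576340 − 0.255413)·√12 = 0.320927 · 3.464102 = 1.112

1.112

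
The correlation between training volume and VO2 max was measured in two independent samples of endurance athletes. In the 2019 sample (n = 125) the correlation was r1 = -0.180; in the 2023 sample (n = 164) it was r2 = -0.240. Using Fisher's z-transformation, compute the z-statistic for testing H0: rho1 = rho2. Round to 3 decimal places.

z1 = atanh(-0.180) = -0.181983,  z2 = atanh(-0.240) = -0.244774
SE = √(1/(n1−3) + 1/(n2−3)) = √(1/122 + 1/161) = √(0.0081967 + 0.0062112) = √0.0144079 = 0.120033
z = (z1 − z2)/SE = (-0.181983 − (-0.244774)) / 0.120033 = 0.062791 / 0.120033 = 0.523

0.523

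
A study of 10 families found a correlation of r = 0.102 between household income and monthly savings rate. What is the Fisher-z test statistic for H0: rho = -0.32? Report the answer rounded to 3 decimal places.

1.148

z_r = atanh(0.102) = 0.102356,  z_0 = atanh(-0.32) = -0.331647
SE = 1/√(n−3) = 1/√7 = 0.377964
z = (z_r − z_0)/SE = (0.102356 − (-0.331647)) / 0.377964 = 0.434003 / 0.377964 = 1.148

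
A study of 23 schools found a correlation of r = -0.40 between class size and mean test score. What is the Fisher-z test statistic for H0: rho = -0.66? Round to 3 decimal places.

Fisher z: atanh(-0.40) = -0.423649, atanh(-0.66) = -0.792814
z = (z_r − z_0)·√(n−3) = (-0.423649 − (-0.792814))·√20 = 0.369165 · 4.472136 = 1.651

1.651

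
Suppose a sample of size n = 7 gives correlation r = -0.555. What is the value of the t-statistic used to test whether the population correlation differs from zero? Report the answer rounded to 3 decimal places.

-1.492

1 − r² = 1 − 0.308025 = 0.691975;  √(1−r²) = 0.831850
√(n−2) = √5 = 2.236068
t = r·√(n−2)/√(1−r²) = -0.555 · 2.236068 / 0.831850 = -1.492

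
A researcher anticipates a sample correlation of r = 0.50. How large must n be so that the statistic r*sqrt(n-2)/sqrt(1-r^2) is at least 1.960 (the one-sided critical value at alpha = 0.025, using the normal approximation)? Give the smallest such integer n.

r√(n−2)/√(1−r²) ≥ 1.960  ⇔  n−2 ≥ (1.960)²·(1−r²)/r²
(1−r²)/r² = (1−0.2500)/0.2500 = 3.0000
n ≥ 2 + 3.8416·3.0000 = 2 + 11.5248 = 13.5248
⌈13.5248⌉ = 14

14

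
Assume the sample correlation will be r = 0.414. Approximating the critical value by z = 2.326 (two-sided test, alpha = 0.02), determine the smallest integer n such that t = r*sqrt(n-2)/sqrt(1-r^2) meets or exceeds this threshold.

Need r·√(n−2)/√(1−r²) ≥ 2.326
√(n−2) ≥ 2.326·√(1−0.171396) / 0.414 = 2.326·0.910277 / 0.414 = 5.1143
n−2 ≥ 26.1561  ⇒  n ≥ 28.1561
Smallest integer n = 29

29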